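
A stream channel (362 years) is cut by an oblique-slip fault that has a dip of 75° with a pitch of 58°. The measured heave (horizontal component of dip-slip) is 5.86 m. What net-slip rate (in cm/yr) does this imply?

7.38 cm/yr

dip-slip = heave / cos(dip) = 5.86 / cos(75°) = 22.64 m
net slip = dip-slip / sin(rake) = 22.64 / sin(58°) = 26.70 m
rate = 26.70 m / 362 years = 0.0738 m/yr = 7.38 cm/yr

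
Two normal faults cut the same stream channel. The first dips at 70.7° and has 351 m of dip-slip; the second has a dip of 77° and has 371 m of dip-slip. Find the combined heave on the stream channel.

199 m

heave_A = 351 × cos(70.7°) = 116 m
heave_B = 371 × cos(77°) = 83.46 m
total = 116 + 83.46 = 199 m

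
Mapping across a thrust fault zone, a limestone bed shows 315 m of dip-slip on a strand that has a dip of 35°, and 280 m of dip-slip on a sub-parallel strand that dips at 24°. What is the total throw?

throw_A = 315 × sin(35°) = 180.7 m
throw_B = 280 × sin(24°) = 113.9 m
total = 180.7 + 113.9 = 295 m

295 m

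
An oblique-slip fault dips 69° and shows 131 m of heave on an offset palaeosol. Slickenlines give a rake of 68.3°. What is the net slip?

dip-slip = heave / cos(dip) = 131 / cos(69°) = 365.5 m
net slip = dip-slip / sin(rake) = 365.5 / sin(68.3°) = 393 m

393 m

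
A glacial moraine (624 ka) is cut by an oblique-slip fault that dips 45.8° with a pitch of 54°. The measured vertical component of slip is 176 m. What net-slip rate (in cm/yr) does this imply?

0.0486 cm/yr

dip-slip = throw / sin(dip) = 176 / sin(45.8°) = 245.5 m
net slip = dip-slip / sin(rake) = 245.5 / sin(54°) = 303.5 m
rate = 303.5 m / 624 ka = 0.000486 m/yr = 0.0486 cm/yr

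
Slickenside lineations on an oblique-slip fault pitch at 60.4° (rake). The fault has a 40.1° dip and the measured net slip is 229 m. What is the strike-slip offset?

113 m

strike-slip = net slip × cos(rake) = 229 m × cos(60.4°) = 113 m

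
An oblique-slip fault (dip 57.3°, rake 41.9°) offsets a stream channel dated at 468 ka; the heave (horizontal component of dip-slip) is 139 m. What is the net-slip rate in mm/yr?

dip-slip = heave / cos(dip) = 139 / cos(57.3°) = 257.3 m
net slip = dip-slip / sin(rake) = 257.3 / sin(41.9°) = 385.3 m
rate = 385.3 m / 468 ka = 0.000823 m/yr = 0.823 mm/yr

0.823 mm/yr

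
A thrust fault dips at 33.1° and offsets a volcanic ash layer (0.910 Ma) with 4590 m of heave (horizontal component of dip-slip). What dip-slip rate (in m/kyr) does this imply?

dip-slip = heave / cos(dip) = 4590 m / cos(33.1°) = 5479 m
rate = 5479 m / 0.910 Ma = 0.00602 m/yr = 6.02 m/kyr

6.02 m/kyr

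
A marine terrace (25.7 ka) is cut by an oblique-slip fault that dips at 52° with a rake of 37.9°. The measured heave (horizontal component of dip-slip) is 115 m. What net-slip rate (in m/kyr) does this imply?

11.8 m/kyr

dip-slip = heave / cos(dip) = 115 / cos(52°) = 186.8 m
net slip = dip-slip / sin(rake) = 186.8 / sin(37.9°) = 304.1 m
rate = 304.1 m / 25.7 ka = 0.0118 m/yr = 11.8 m/kyr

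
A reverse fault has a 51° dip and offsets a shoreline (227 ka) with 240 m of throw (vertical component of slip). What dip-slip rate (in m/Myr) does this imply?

dip-slip = throw / sin(dip) = 240 m / sin(51°) = 308.8 m
rate = 308.8 m / 227 ka = 0.00136 m/yr = 1360 m/Myr

1360 m/Myr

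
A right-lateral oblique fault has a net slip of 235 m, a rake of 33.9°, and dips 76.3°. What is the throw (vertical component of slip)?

dip-slip = net slip × sin(rake) = 235 m × sin(33.9°) = 131.1 m
throw = dip-slip × sin(dip) = 131.1 × sin(76.3°) = 127 m

127 m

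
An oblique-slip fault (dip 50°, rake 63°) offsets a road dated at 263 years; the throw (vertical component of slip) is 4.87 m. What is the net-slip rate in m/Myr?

27100 m/Myr

dip-slip = throw / sin(dip) = 4.87 / sin(50°) = 6.357 m
net slip = dip-slip / sin(rake) = 6.357 / sin(63°) = 7.135 m
rate = 7.135 m / 263 years = 0.0271 m/yr = 27100 m/Myr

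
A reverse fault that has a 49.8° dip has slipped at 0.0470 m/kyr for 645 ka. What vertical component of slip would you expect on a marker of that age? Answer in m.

dip-slip = rate × time = 0.0470 m/kyr × 645 ka = 30.31 m
throw = dip-slip × sin(dip) = 30.31 × sin(49.8°) = 23.2 m

23.2 m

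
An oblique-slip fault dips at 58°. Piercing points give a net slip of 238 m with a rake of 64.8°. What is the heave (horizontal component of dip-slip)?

dip-slip = net slip × sin(rake) = 238 m × sin(64.8°) = 215.3 m
heave = dip-slip × cos(dip) = 215.3 × cos(58°) = 114 m

114 m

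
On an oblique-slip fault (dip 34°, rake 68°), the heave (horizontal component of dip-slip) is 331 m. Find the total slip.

dip-slip = heave / cos(dip) = 331 / cos(34°) = 399.3 m
net slip = dip-slip / sin(rake) = 399.3 / sin(68°) = 431 m

431 m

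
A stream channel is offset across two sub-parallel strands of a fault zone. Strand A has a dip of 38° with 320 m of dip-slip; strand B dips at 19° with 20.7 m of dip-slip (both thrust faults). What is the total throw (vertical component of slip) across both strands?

throw_A = 320 × sin(38°) = 197 m
throw_B = 20.7 × sin(19°) = 6.739 m
total = 197 + 6.739 = 204 m

204 m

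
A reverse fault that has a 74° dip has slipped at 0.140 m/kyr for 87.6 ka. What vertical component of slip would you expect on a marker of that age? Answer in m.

11.8 m

dip-slip = rate × time = 0.140 m/kyr × 87.6 ka = 12.26 m
throw = dip-slip × sin(dip) = 12.26 × sin(74°) = 11.8 m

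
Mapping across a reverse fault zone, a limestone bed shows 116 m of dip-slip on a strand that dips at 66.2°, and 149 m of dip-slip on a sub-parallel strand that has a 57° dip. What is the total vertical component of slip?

throw_A = 116 × sin(66.2°) = 106.1 m
throw_B = 149 × sin(57°) = 125 m
total = 106.1 + 125 = 231 m

231 m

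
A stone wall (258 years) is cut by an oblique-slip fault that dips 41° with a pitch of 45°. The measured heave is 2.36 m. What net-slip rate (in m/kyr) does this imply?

17.1 m/kyr

dip-slip = heave / cos(dip) = 2.36 / cos(41°) = 3.127 m
net slip = dip-slip / sin(rake) = 3.127 / sin(45°) = 4.422 m
rate = 4.422 m / 258 years = 0.0171 m/yr = 17.1 m/kyr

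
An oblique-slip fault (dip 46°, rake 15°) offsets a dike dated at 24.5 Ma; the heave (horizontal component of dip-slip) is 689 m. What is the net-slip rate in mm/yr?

0.156 mm/yr

dip-slip = heave / cos(dip) = 689 / cos(46°) = 991.9 m
net slip = dip-slip / sin(rake) = 991.9 / sin(15°) = 3832 m
rate = 3832 m / 24.5 Ma = 0.000156 m/yr = 0.156 mm/yr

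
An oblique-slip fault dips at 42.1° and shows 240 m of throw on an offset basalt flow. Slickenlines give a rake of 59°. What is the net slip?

dip-slip = throw / sin(dip) = 240 / sin(42.1°) = 358 m
net slip = dip-slip / sin(rake) = 358 / sin(59°) = 418 m

418 m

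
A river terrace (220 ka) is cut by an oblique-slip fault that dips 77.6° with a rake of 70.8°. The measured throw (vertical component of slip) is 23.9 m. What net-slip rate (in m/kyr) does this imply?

dip-slip = throw / sin(dip) = 23.9 / sin(77.6°) = 24.47 m
net slip = dip-slip / sin(rake) = 24.47 / sin(70.8°) = 25.91 m
rate = 25.91 m / 220 ka = 0.000118 m/yr = 0.118 m/kyr

0.118 m/kyr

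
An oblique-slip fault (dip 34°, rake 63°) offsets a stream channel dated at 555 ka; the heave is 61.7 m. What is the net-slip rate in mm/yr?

0.151 mm/yr

dip-slip = heave / cos(dip) = 61.7 / cos(34°) = 74.42 m
net slip = dip-slip / sin(rake) = 74.42 / sin(63°) = 83.53 m
rate = 83.53 m / 555 ka = 0.000151 m/yr = 0.151 mm/yr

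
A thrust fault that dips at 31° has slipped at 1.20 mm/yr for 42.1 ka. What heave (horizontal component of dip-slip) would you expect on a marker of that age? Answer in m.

43.3 m

dip-slip = rate × time = 1.20 mm/yr × 42.1 ka = 50.52 m
heave = dip-slip × cos(dip) = 50.52 × cos(31°) = 43.3 m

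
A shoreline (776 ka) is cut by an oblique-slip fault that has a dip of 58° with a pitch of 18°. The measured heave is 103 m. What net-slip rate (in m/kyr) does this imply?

dip-slip = heave / cos(dip) = 103 / cos(58°) = 194.4 m
net slip = dip-slip / sin(rake) = 194.4 / sin(18°) = 629 m
rate = 629 m / 776 ka = 0.000811 m/yr = 0.811 m/kyr

0.811 m/kyr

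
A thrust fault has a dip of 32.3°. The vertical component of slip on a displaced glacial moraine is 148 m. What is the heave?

heave = throw / tan(dip) = 148 / tan(32.3°) = 234 m

234 m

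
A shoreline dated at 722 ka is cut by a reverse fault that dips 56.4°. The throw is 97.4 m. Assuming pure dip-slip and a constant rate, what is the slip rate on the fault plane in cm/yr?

dip-slip = throw / sin(dip) = 97.4 m / sin(56.4°) = 116.9 m
rate = 116.9 m / 722 ka = 0.000162 m/yr = 0.0162 cm/yr

0.0162 cm/yr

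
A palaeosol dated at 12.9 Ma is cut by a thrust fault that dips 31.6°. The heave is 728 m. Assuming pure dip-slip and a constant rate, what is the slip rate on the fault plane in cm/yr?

dip-slip = heave / cos(dip) = 728 m / cos(31.6°) = 854.7 m
rate = 854.7 m / 12.9 Ma = 0.0000663 m/yr = 0.00663 cm/yr

0.00663 cm/yr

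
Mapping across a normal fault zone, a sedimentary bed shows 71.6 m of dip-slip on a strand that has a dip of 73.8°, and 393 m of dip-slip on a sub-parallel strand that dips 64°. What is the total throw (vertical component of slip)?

422 m

throw_A = 71.6 × sin(73.8°) = 68.76 m
throw_B = 393 × sin(64°) = 353.2 m
total = 68.76 + 353.2 = 422 m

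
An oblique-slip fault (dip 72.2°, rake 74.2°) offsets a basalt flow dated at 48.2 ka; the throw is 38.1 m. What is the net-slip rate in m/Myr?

863 m/Myr

dip-slip = throw / sin(dip) = 38.1 / sin(72.2°) = 40.02 m
net slip = dip-slip / sin(rake) = 40.02 / sin(74.2°) = 41.59 m
rate = 41.59 m / 48.2 ka = 0.000863 m/yr = 863 m/Myr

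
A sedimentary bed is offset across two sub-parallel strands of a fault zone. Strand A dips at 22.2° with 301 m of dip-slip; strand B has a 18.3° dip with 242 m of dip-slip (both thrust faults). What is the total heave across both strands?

heave_A = 301 × cos(22.2°) = 278.7 m
heave_B = 242 × cos(18.3°) = 229.8 m
total = 278.7 + 229.8 = 508 m

508 m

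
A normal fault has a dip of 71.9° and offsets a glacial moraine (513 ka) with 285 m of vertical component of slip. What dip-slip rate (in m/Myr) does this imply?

584 m/Myr

dip-slip = throw / sin(dip) = 285 m / sin(71.9°) = 299.8 m
rate = 299.8 m / 513 ka = 0.000584 m/yr = 584 m/Myr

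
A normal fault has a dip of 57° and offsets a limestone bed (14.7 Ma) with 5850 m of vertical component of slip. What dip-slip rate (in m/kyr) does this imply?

dip-slip = throw / sin(dip) = 5850 m / sin(57°) = 6975 m
rate = 6975 m / 14.7 Ma = 0.000475 m/yr = 0.475 m/kyr

0.475 m/kyr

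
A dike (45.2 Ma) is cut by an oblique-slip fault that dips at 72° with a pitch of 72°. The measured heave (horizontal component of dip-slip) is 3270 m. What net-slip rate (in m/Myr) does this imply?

dip-slip = heave / cos(dip) = 3270 / cos(72°) = 10580 m
net slip = dip-slip / sin(rake) = 10580 / sin(72°) = 11130 m
rate = 11130 m / 45.2 Ma = 0.000246 m/yr = 246 m/Myr

246 m/Myr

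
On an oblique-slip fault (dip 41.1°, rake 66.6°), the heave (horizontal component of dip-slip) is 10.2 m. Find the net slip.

dip-slip = heave / cos(dip) = 10.2 / cos(41.1°) = 13.54 m
net slip = dip-slip / sin(rake) = 13.54 / sin(66.6°) = 14.7 m

14.7 m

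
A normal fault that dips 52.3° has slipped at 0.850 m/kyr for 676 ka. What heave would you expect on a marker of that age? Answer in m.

351 m

dip-slip = rate × time = 0.850 m/kyr × 676 ka = 574.6 m
heave = dip-slip × cos(dip) = 574.6 × cos(52.3°) = 351 m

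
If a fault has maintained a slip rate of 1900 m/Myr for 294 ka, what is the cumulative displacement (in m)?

slip = rate × time = 1900 m/Myr × 294 ka = 559 m

559 m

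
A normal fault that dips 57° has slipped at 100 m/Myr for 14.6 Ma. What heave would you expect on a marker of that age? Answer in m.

795 m

dip-slip = rate × time = 100 m/Myr × 14.6 Ma = 1460 m
heave = dip-slip × cos(dip) = 1460 × cos(57°) = 795 m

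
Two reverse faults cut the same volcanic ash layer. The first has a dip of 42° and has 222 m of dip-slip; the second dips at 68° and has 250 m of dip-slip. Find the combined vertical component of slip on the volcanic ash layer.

throw_A = 222 × sin(42°) = 148.5 m
throw_B = 250 × sin(68°) = 231.8 m
total = 148.5 + 231.8 = 380 m

380 m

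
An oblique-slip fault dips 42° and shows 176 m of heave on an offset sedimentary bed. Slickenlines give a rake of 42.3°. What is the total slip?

dip-slip = heave / cos(dip) = 176 / cos(42°) = 236.8 m
net slip = dip-slip / sin(rake) = 236.8 / sin(42.3°) = 352 m

352 m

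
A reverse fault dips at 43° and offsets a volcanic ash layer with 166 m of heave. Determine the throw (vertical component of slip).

throw = heave × tan(dip) = 166 × tan(43°) = 155 m

155 m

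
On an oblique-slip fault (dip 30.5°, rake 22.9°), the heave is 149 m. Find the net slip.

dip-slip = heave / cos(dip) = 149 / cos(30.5°) = 172.9 m
net slip = dip-slip / sin(rake) = 172.9 / sin(22.9°) = 444 m

444 m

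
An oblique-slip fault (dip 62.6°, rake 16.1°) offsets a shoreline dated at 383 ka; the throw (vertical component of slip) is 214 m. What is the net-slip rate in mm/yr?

dip-slip = throw / sin(dip) = 214 / sin(62.6°) = 241 m
net slip = dip-slip / sin(rake) = 241 / sin(16.1°) = 869.2 m
rate = 869.2 m / 383 ka = 0.00227 m/yr = 2.27 mm/yr

2.27 mm/yr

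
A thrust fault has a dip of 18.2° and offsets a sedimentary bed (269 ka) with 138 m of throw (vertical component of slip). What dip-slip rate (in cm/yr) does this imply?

dip-slip = throw / sin(dip) = 138 m / sin(18.2°) = 441.8 m
rate = 441.8 m / 269 ka = 0.00164 m/yr = 0.164 cm/yr

0.164 cm/yr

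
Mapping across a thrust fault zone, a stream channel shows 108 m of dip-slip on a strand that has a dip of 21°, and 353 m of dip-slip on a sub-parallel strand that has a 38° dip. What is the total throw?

256 m

throw_A = 108 × sin(21°) = 38.70 m
throw_B = 353 × sin(38°) = 217.3 m
total = 38.70 + 217.3 = 256 m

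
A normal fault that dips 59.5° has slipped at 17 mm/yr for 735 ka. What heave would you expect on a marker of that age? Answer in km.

dip-slip = rate × time = 17 mm/yr × 735 ka = 12500 m
heave = dip-slip × cos(dip) = 12500 × cos(59.5°) = 6340 m = 6.34 km

6.34 km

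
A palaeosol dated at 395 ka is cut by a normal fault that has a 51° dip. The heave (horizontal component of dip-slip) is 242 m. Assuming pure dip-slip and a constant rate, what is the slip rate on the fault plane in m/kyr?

0.974 m/kyr

dip-slip = heave / cos(dip) = 242 m / cos(51°) = 384.5 m
rate = 384.5 m / 395 ka = 0.000974 m/yr = 0.974 m/kyr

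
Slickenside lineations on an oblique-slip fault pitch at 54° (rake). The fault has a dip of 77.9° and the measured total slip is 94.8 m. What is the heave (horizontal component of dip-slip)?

16.1 m

dip-slip = net slip × sin(rake) = 94.8 m × sin(54°) = 76.69 m
heave = dip-slip × cos(dip) = 76.69 × cos(77.9°) = 16.1 m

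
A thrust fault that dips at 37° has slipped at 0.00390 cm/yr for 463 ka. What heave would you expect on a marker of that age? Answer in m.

dip-slip = rate × time = 0.00390 cm/yr × 463 ka = 18.06 m
heave = dip-slip × cos(dip) = 18.06 × cos(37°) = 14.4 m

14.4 m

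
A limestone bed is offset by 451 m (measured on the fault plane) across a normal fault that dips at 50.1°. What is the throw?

346 m

throw = dip-slip × sin(dip) = 451 m × sin(50.1°) = 346 m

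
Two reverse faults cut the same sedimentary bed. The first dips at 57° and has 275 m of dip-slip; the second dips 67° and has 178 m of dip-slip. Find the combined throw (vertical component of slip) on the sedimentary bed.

throw_A = 275 × sin(57°) = 230.6 m
throw_B = 178 × sin(67°) = 163.8 m
total = 230.6 + 163.8 = 394 m

394 m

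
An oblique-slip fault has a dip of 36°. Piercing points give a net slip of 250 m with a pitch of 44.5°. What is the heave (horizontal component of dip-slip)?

142 m

dip-slip = net slip × sin(rake) = 250 m × sin(44.5°) = 175.2 m
heave = dip-slip × cos(dip) = 175.2 × cos(36°) = 142 m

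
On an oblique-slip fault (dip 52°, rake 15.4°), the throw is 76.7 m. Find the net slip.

367 m

dip-slip = throw / sin(dip) = 76.7 / sin(52°) = 97.33 m
net slip = dip-slip / sin(rake) = 97.33 / sin(15.4°) = 367 m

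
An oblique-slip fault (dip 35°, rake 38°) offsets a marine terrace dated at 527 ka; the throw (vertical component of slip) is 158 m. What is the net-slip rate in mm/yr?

dip-slip = throw / sin(dip) = 158 / sin(35°) = 275.5 m
net slip = dip-slip / sin(rake) = 275.5 / sin(38°) = 447.4 m
rate = 447.4 m / 527 ka = 0.000849 m/yr = 0.849 mm/yr

0.849 mm/yr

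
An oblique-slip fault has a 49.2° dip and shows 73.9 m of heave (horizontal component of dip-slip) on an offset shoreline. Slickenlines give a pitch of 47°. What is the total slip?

dip-slip = heave / cos(dip) = 73.9 / cos(49.2°) = 113.1 m
net slip = dip-slip / sin(rake) = 113.1 / sin(47°) = 155 m

155 m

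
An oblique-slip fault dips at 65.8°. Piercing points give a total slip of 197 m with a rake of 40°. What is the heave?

dip-slip = net slip × sin(rake) = 197 m × sin(40°) = 126.6 m
heave = dip-slip × cos(dip) = 126.6 × cos(65.8°) = 51.9 m

51.9 m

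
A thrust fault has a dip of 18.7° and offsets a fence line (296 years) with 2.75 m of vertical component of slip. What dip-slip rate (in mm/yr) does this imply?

dip-slip = throw / sin(dip) = 2.75 m / sin(18.7°) = 8.577 m
rate = 8.577 m / 296 years = 0.0290 m/yr = 29 mm/yr

29 mm/yr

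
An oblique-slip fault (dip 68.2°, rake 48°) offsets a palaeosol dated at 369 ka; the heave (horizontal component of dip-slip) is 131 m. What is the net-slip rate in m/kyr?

1.29 m/kyr

dip-slip = heave / cos(dip) = 131 / cos(68.2°) = 352.7 m
net slip = dip-slip / sin(rake) = 352.7 / sin(48°) = 474.7 m
rate = 474.7 m / 369 ka = 0.00129 m/yr = 1.29 m/kyr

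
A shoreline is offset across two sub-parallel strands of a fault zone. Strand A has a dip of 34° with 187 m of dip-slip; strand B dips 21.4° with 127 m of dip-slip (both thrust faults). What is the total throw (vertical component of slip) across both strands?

151 m

throw_A = 187 × sin(34°) = 104.6 m
throw_B = 127 × sin(21.4°) = 46.34 m
total = 104.6 + 46.34 = 151 m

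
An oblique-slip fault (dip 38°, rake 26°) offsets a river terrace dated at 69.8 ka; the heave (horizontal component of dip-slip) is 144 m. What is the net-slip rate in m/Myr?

dip-slip = heave / cos(dip) = 144 / cos(38°) = 182.7 m
net slip = dip-slip / sin(rake) = 182.7 / sin(26°) = 416.9 m
rate = 416.9 m / 69.8 ka = 0.00597 m/yr = 5970 m/Myr

5970 m/Myr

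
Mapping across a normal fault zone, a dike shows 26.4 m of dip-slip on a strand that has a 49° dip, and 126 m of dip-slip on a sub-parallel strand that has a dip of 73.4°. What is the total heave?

heave_A = 26.4 × cos(49°) = 17.32 m
heave_B = 126 × cos(73.4°) = 36 m
total = 17.32 + 36 = 53.3 m

53.3 m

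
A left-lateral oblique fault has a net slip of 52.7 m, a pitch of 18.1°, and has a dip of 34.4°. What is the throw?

9.25 m

dip-slip = net slip × sin(rake) = 52.7 m × sin(18.1°) = 16.37 m
throw = dip-slip × sin(dip) = 16.37 × sin(34.4°) = 9.25 m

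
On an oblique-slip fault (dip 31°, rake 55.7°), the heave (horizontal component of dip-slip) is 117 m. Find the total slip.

dip-slip = heave / cos(dip) = 117 / cos(31°) = 136.5 m
net slip = dip-slip / sin(rake) = 136.5 / sin(55.7°) = 165 m

165 m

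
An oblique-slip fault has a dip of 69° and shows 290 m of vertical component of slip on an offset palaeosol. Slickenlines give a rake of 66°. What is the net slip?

340 m

dip-slip = throw / sin(dip) = 290 / sin(69°) = 310.6 m
net slip = dip-slip / sin(rake) = 310.6 / sin(66°) = 340 m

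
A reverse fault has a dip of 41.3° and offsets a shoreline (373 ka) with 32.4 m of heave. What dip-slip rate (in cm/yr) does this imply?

0.0116 cm/yr

dip-slip = heave / cos(dip) = 32.4 m / cos(41.3°) = 43.13 m
rate = 43.13 m / 373 ka = 0.000116 m/yr = 0.0116 cm/yr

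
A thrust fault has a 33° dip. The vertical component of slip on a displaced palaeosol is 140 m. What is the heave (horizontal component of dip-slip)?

216 m

heave = throw / tan(dip) = 140 / tan(33°) = 216 m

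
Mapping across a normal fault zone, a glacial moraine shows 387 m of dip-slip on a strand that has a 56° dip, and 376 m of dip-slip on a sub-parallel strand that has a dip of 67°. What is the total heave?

heave_A = 387 × cos(56°) = 216.4 m
heave_B = 376 × cos(67°) = 146.9 m
total = 216.4 + 146.9 = 363 m

363 m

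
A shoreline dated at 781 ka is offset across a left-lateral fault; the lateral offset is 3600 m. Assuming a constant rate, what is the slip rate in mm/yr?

rate = 3600 m / 781 ka = 0.00461 m/yr = 4.61 mm/yr

4.61 mm/yr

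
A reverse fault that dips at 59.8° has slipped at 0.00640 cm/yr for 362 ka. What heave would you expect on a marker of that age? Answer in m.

11.7 m

dip-slip = rate × time = 0.00640 cm/yr × 362 ka = 23.17 m
heave = dip-slip × cos(dip) = 23.17 × cos(59.8°) = 11.7 m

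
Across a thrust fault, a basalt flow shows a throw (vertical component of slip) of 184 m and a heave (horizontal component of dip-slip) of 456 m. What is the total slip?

492 m

net slip = √(throw² + heave²) = √(184² + 456²) = 492 m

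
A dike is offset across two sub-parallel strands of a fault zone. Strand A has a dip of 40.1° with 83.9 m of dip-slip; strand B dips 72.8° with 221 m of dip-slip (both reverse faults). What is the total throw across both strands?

265 m

throw_A = 83.9 × sin(40.1°) = 54.04 m
throw_B = 221 × sin(72.8°) = 211.1 m
total = 54.04 + 211.1 = 265 m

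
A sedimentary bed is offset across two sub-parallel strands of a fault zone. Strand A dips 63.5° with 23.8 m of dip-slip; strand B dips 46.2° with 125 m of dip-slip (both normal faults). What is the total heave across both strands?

heave_A = 23.8 × cos(63.5°) = 10.62 m
heave_B = 125 × cos(46.2°) = 86.52 m
total = 10.62 + 86.52 = 97.1 m

97.1 m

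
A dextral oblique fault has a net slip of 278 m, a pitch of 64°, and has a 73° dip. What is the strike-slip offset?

122 m

strike-slip = net slip × cos(rake) = 278 m × cos(64°) = 122 m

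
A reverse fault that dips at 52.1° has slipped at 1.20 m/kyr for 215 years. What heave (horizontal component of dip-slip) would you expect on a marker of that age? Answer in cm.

15.8 cm

dip-slip = rate × time = 1.20 m/kyr × 215 years = 0.2580 m
heave = dip-slip × cos(dip) = 0.2580 × cos(52.1°) = 0.158 m = 15.8 cm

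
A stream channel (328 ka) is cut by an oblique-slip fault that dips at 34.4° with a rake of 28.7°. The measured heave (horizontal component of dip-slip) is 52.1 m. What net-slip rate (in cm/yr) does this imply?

0.0401 cm/yr

dip-slip = heave / cos(dip) = 52.1 / cos(34.4°) = 63.14 m
net slip = dip-slip / sin(rake) = 63.14 / sin(28.7°) = 131.5 m
rate = 131.5 m / 328 ka = 0.000401 m/yr = 0.0401 cm/yr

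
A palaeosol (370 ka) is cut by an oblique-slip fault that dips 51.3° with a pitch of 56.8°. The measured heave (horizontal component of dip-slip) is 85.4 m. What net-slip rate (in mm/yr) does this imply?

dip-slip = heave / cos(dip) = 85.4 / cos(51.3°) = 136.6 m
net slip = dip-slip / sin(rake) = 136.6 / sin(56.8°) = 163.2 m
rate = 163.2 m / 370 ka = 0.000441 m/yr = 0.441 mm/yr

0.441 mm/yr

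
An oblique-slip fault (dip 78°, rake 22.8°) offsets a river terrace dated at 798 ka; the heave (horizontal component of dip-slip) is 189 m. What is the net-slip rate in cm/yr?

dip-slip = heave / cos(dip) = 189 / cos(78°) = 909 m
net slip = dip-slip / sin(rake) = 909 / sin(22.8°) = 2346 m
rate = 2346 m / 798 ka = 0.00294 m/yr = 0.294 cm/yr

0.294 cm/yr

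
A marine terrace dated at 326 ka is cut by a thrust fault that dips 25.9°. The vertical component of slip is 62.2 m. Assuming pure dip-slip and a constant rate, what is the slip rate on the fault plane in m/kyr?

dip-slip = throw / sin(dip) = 62.2 m / sin(25.9°) = 142.4 m
rate = 142.4 m / 326 ka = 0.000437 m/yr = 0.437 m/kyr

0.437 m/kyr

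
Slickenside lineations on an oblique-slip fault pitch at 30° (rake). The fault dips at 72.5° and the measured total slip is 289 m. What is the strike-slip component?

250 m

strike-slip = net slip × cos(rake) = 289 m × cos(30°) = 250 m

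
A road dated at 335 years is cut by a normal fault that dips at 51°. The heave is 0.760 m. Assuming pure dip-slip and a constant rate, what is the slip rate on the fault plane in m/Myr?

dip-slip = heave / cos(dip) = 0.760 m / cos(51°) = 1.208 m
rate = 1.208 m / 335 years = 0.00360 m/yr = 3600 m/Myr

3600 m/Myr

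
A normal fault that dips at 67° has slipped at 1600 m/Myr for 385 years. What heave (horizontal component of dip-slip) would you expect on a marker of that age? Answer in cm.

dip-slip = rate × time = 1600 m/Myr × 385 years = 0.6160 m
heave = dip-slip × cos(dip) = 0.6160 × cos(67°) = 0.241 m = 24.1 cm

24.1 cm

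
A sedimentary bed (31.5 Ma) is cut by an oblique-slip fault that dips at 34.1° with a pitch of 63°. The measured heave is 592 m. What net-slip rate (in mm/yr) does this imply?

dip-slip = heave / cos(dip) = 592 / cos(34.1°) = 714.9 m
net slip = dip-slip / sin(rake) = 714.9 / sin(63°) = 802.4 m
rate = 802.4 m / 31.5 Ma = 0.0000255 m/yr = 0.0255 mm/yr

0.0255 mm/yr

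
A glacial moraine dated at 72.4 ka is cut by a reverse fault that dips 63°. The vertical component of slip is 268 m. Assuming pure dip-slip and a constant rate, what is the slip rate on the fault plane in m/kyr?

4.15 m/kyr

dip-slip = throw / sin(dip) = 268 m / sin(63°) = 300.8 m
rate = 300.8 m / 72.4 ka = 0.00415 m/yr = 4.15 m/kyr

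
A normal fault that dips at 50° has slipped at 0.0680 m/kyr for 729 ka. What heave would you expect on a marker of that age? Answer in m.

31.9 m

dip-slip = rate × time = 0.0680 m/kyr × 729 ka = 49.57 m
heave = dip-slip × cos(dip) = 49.57 × cos(50°) = 31.9 m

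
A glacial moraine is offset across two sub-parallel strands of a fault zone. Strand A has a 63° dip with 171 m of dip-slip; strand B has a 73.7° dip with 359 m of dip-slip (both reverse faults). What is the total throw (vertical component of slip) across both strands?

throw_A = 171 × sin(63°) = 152.4 m
throw_B = 359 × sin(73.7°) = 344.6 m
total = 152.4 + 344.6 = 497 m

497 m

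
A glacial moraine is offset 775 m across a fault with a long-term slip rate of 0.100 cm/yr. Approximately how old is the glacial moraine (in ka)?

age = offset / rate = 775 m / (0.100 cm/yr) = 775000 yr = 775 ka

775 ka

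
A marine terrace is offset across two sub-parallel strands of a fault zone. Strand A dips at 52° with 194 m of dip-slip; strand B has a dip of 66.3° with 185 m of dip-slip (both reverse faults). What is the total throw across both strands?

322 m

throw_A = 194 × sin(52°) = 152.9 m
throw_B = 185 × sin(66.3°) = 169.4 m
total = 152.9 + 169.4 = 322 m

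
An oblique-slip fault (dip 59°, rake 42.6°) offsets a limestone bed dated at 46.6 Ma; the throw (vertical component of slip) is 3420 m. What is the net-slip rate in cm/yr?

0.0126 cm/yr

dip-slip = throw / sin(dip) = 3420 / sin(59°) = 3990 m
net slip = dip-slip / sin(rake) = 3990 / sin(42.6°) = 5895 m
rate = 5895 m / 46.6 Ma = 0.000126 m/yr = 0.0126 cm/yr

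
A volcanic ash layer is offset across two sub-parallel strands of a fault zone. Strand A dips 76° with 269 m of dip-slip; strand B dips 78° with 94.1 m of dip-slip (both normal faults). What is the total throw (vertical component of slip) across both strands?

353 m

throw_A = 269 × sin(76°) = 261 m
throw_B = 94.1 × sin(78°) = 92.04 m
total = 261 + 92.04 = 353 m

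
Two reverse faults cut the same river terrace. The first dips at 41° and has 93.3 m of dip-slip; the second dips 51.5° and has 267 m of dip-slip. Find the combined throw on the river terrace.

270 m

throw_A = 93.3 × sin(41°) = 61.21 m
throw_B = 267 × sin(51.5°) = 209 m
total = 61.21 + 209 = 270 m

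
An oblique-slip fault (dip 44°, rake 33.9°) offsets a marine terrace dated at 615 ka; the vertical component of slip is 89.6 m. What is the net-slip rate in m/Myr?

dip-slip = throw / sin(dip) = 89.6 / sin(44°) = 129 m
net slip = dip-slip / sin(rake) = 129 / sin(33.9°) = 231.3 m
rate = 231.3 m / 615 ka = 0.000376 m/yr = 376 m/Myr

376 m/Myr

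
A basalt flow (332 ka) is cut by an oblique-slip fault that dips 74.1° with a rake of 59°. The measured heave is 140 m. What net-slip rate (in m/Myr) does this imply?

dip-slip = heave / cos(dip) = 140 / cos(74.1°) = 511 m
net slip = dip-slip / sin(rake) = 511 / sin(59°) = 596.2 m
rate = 596.2 m / 332 ka = 0.00180 m/yr = 1800 m/Myr

1800 m/Myr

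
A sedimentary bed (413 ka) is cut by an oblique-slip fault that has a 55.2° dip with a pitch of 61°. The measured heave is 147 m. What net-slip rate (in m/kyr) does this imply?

0.713 m/kyr

dip-slip = heave / cos(dip) = 147 / cos(55.2°) = 257.6 m
net slip = dip-slip / sin(rake) = 257.6 / sin(61°) = 294.5 m
rate = 294.5 m / 413 ka = 0.000713 m/yr = 0.713 m/kyr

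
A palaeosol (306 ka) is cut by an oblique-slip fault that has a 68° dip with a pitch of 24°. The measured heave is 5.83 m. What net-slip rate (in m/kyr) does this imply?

dip-slip = heave / cos(dip) = 5.83 / cos(68°) = 15.56 m
net slip = dip-slip / sin(rake) = 15.56 / sin(24°) = 38.26 m
rate = 38.26 m / 306 ka = 0.000125 m/yr = 0.125 m/kyr

0.125 m/kyr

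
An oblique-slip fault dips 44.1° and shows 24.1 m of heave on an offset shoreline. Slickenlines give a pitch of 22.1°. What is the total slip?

dip-slip = heave / cos(dip) = 24.1 / cos(44.1°) = 33.56 m
net slip = dip-slip / sin(rake) = 33.56 / sin(22.1°) = 89.2 m

89.2 m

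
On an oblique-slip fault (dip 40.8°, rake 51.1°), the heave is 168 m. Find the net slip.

dip-slip = heave / cos(dip) = 168 / cos(40.8°) = 221.9 m
net slip = dip-slip / sin(rake) = 221.9 / sin(51.1°) = 285 m

285 m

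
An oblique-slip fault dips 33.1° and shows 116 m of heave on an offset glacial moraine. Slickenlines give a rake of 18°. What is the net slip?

448 m

dip-slip = heave / cos(dip) = 116 / cos(33.1°) = 138.5 m
net slip = dip-slip / sin(rake) = 138.5 / sin(18°) = 448 m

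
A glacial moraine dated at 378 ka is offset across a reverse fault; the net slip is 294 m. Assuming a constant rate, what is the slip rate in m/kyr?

rate = 294 m / 378 ka = 0.000778 m/yr = 0.778 m/kyr

0.778 m/kyr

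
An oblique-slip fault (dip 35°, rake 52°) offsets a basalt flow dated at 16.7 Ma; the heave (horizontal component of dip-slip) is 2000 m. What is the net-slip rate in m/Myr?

dip-slip = heave / cos(dip) = 2000 / cos(35°) = 2442 m
net slip = dip-slip / sin(rake) = 2442 / sin(52°) = 3098 m
rate = 3098 m / 16.7 Ma = 0.000186 m/yr = 186 m/Myr

186 m/Myr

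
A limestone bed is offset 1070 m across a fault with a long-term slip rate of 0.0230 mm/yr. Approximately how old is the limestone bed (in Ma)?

age = offset / rate = 1070 m / (0.0230 mm/yr) = 4.65e+07 yr = 46.5 Ma

46.5 Ma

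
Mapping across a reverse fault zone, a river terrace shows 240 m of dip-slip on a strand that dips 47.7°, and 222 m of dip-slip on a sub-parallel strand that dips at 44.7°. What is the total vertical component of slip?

throw_A = 240 × sin(47.7°) = 177.5 m
throw_B = 222 × sin(44.7°) = 156.2 m
total = 177.5 + 156.2 = 334 m

334 m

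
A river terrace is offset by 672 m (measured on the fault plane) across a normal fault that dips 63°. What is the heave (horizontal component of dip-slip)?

305 m

heave = dip-slip × cos(dip) = 672 m × cos(63°) = 305 m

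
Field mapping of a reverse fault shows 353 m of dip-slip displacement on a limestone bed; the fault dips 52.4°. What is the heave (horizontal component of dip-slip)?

215 m

heave = dip-slip × cos(dip) = 353 m × cos(52.4°) = 215 m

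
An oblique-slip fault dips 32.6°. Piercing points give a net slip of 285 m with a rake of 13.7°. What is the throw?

dip-slip = net slip × sin(rake) = 285 m × sin(13.7°) = 67.50 m
throw = dip-slip × sin(dip) = 67.50 × sin(32.6°) = 36.4 m

36.4 m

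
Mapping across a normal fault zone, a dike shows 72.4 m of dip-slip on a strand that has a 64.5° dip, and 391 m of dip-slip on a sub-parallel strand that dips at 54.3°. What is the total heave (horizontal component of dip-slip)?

heave_A = 72.4 × cos(64.5°) = 31.17 m
heave_B = 391 × cos(54.3°) = 228.2 m
total = 31.17 + 228.2 = 259 m

259 m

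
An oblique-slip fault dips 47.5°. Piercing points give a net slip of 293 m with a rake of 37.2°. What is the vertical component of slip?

dip-slip = net slip × sin(rake) = 293 m × sin(37.2°) = 177.1 m
throw = dip-slip × sin(dip) = 177.1 × sin(47.5°) = 131 m

131 m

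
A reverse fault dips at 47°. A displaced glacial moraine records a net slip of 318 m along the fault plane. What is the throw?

233 m

throw = dip-slip × sin(dip) = 318 m × sin(47°) = 233 m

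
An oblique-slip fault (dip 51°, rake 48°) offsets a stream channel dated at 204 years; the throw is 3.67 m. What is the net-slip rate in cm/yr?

3.12 cm/yr

dip-slip = throw / sin(dip) = 3.67 / sin(51°) = 4.722 m
net slip = dip-slip / sin(rake) = 4.722 / sin(48°) = 6.355 m
rate = 6.355 m / 204 years = 0.0312 m/yr = 3.12 cm/yr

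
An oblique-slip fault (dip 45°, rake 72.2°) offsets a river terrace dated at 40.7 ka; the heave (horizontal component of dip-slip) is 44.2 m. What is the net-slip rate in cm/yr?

dip-slip = heave / cos(dip) = 44.2 / cos(45°) = 62.51 m
net slip = dip-slip / sin(rake) = 62.51 / sin(72.2°) = 65.65 m
rate = 65.65 m / 40.7 ka = 0.00161 m/yr = 0.161 cm/yr

0.161 cm/yr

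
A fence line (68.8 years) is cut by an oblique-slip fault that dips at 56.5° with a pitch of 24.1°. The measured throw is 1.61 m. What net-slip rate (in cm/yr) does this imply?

dip-slip = throw / sin(dip) = 1.61 / sin(56.5°) = 1.931 m
net slip = dip-slip / sin(rake) = 1.931 / sin(24.1°) = 4.728 m
rate = 4.728 m / 68.8 years = 0.0687 m/yr = 6.87 cm/yr

6.87 cm/yr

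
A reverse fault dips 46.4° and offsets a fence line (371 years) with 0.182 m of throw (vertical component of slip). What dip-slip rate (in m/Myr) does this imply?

dip-slip = throw / sin(dip) = 0.182 m / sin(46.4°) = 0.2513 m
rate = 0.2513 m / 371 years = 0.000677 m/yr = 677 m/Myr

677 m/Myr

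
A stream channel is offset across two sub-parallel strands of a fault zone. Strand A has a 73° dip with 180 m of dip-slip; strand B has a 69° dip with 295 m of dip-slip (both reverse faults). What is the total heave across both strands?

heave_A = 180 × cos(73°) = 52.63 m
heave_B = 295 × cos(69°) = 105.7 m
total = 52.63 + 105.7 = 158 m

158 m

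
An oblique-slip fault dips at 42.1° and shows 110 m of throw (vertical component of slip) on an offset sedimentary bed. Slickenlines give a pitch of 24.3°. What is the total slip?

dip-slip = throw / sin(dip) = 110 / sin(42.1°) = 164.1 m
net slip = dip-slip / sin(rake) = 164.1 / sin(24.3°) = 399 m

399 m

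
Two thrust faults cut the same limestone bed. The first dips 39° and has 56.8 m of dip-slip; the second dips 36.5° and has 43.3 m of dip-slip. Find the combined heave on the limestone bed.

heave_A = 56.8 × cos(39°) = 44.14 m
heave_B = 43.3 × cos(36.5°) = 34.81 m
total = 44.14 + 34.81 = 78.9 m

78.9 m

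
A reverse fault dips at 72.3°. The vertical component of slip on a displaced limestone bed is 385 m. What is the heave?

123 m

heave = throw / tan(dip) = 385 / tan(72.3°) = 123 m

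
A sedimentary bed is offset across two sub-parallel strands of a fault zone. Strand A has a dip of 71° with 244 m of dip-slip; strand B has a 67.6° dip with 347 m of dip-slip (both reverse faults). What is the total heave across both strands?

heave_A = 244 × cos(71°) = 79.44 m
heave_B = 347 × cos(67.6°) = 132.2 m
total = 79.44 + 132.2 = 212 m

212 m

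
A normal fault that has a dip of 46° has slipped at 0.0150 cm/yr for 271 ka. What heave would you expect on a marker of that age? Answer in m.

dip-slip = rate × time = 0.0150 cm/yr × 271 ka = 40.65 m
heave = dip-slip × cos(dip) = 40.65 × cos(46°) = 28.2 m

28.2 m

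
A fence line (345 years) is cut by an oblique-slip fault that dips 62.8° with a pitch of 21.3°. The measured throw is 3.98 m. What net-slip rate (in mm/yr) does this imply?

35.7 mm/yr

dip-slip = throw / sin(dip) = 3.98 / sin(62.8°) = 4.475 m
net slip = dip-slip / sin(rake) = 4.475 / sin(21.3°) = 12.32 m
rate = 12.32 m / 345 years = 0.0357 m/yr = 35.7 mm/yr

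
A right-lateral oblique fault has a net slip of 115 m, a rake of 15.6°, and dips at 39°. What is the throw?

19.5 m

dip-slip = net slip × sin(rake) = 115 m × sin(15.6°) = 30.93 m
throw = dip-slip × sin(dip) = 30.93 × sin(39°) = 19.5 m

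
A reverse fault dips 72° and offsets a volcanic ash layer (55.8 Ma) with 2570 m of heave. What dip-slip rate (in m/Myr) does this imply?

dip-slip = heave / cos(dip) = 2570 m / cos(72°) = 8317 m
rate = 8317 m / 55.8 Ma = 0.000149 m/yr = 149 m/Myr

149 m/Myr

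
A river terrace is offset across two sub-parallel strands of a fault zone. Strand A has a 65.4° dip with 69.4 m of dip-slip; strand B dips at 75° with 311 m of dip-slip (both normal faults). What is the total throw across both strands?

throw_A = 69.4 × sin(65.4°) = 63.10 m
throw_B = 311 × sin(75°) = 300.4 m
total = 63.10 + 300.4 = 364 m

364 m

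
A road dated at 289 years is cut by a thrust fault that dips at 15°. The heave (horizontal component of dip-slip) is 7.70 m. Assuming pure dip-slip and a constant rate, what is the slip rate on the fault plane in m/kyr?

27.6 m/kyr

dip-slip = heave / cos(dip) = 7.70 m / cos(15°) = 7.972 m
rate = 7.972 m / 289 years = 0.0276 m/yr = 27.6 m/kyr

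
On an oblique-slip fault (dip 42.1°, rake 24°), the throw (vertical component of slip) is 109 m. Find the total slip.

400 m

dip-slip = throw / sin(dip) = 109 / sin(42.1°) = 162.6 m
net slip = dip-slip / sin(rake) = 162.6 / sin(24°) = 400 m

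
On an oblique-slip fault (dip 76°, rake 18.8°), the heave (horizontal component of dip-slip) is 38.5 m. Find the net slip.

dip-slip = heave / cos(dip) = 38.5 / cos(76°) = 159.1 m
net slip = dip-slip / sin(rake) = 159.1 / sin(18.8°) = 494 m

494 m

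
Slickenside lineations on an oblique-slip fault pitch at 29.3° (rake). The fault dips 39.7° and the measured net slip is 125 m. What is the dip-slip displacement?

dip-slip = net slip × sin(rake) = 125 m × sin(29.3°) = 61.2 m

61.2 m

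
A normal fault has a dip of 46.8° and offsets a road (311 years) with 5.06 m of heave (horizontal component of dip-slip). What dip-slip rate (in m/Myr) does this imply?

23800 m/Myr

dip-slip = heave / cos(dip) = 5.06 m / cos(46.8°) = 7.392 m
rate = 7.392 m / 311 years = 0.0238 m/yr = 23800 m/Myr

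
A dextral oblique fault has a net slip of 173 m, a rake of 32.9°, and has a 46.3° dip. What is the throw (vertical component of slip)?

dip-slip = net slip × sin(rake) = 173 m × sin(32.9°) = 93.97 m
throw = dip-slip × sin(dip) = 93.97 × sin(46.3°) = 67.9 m

67.9 m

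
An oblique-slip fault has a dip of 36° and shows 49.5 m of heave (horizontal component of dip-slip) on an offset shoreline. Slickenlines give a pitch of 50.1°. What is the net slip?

79.8 m

dip-slip = heave / cos(dip) = 49.5 / cos(36°) = 61.19 m
net slip = dip-slip / sin(rake) = 61.19 / sin(50.1°) = 79.8 m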